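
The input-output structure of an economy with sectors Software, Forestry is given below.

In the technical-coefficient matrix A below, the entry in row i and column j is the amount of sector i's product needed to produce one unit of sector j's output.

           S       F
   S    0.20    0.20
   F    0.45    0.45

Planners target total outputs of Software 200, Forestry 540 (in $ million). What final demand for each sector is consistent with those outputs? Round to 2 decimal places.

I − A =
  [   0.80    -0.20]
  [  -0.45     0.55]
d = (I − A) x:
  d_S = (+0.80)·200 + (-0.20)·540 = 52.00
  d_F = (-0.45)·200 + (+0.55)·540 = 207.00

d_S = 52.00, d_F = 207.00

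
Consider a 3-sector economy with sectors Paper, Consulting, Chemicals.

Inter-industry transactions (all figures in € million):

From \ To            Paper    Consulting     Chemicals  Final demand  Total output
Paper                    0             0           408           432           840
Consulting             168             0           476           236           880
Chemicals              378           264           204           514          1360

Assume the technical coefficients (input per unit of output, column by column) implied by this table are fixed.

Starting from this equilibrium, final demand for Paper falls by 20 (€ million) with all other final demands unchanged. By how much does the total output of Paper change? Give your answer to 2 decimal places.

Δx_1 = -25.17

Technical coefficients a_ij = z_ij / X_j:
  a_11 = 0/840 = 0.00, a_21 = 168/840 = 0.20, a_31 = 378/840 = 0.45
  a_12 = 0/880 = 0.00, a_22 = 0/880 = 0.00, a_32 = 264/880 = 0.30
  a_13 = 408/1360 = 0.30, a_23 = 476/1360 = 0.35, a_33 = 204/1360 = 0.15
I − A =
  [   1.00     0.00    -0.30]
  [  -0.20     1.00    -0.35]
  [  -0.45    -0.30     0.85]
Cofactors of I−A, C_ij = (−1)^(i+j)·(minor ij) (rows/columns in the sector order above):
  C_11 = (1.00)(0.85) − (-0.35)(-0.30) = 0.7450
  C_12 = −[(-0.20)(0.85) − (-0.35)(-0.45)] = 0.3275
  C_13 = (-0.20)(-0.30) − (1.00)(-0.45) = 0.5100
  C_21 = −[(0.00)(0.85) − (-0.30)(-0.30)] = 0.0900
  C_22 = (1.00)(0.85) − (-0.30)(-0.45) = 0.7150
  C_23 = −[(1.00)(-0.30) − (0.00)(-0.45)] = 0.3000
  C_31 = (0.00)(-0.35) − (-0.30)(1.00) = 0.3000
  C_32 = −[(1.00)(-0.35) − (-0.30)(-0.20)] = 0.4100
  C_33 = (1.00)(1.00) − (0.00)(-0.20) = 1.0000
det(I−A) = Σ_j (I−A)_1j·C_1j = (1.00)(0.7450) + (0.00)(0.3275) + (-0.30)(0.5100) = 0.5920
adj(I−A) = Cᵀ =
  [ 0.7450   0.0900   0.3000]
  [ 0.3275   0.7150   0.4100]
  [ 0.5100   0.3000   1.0000]
(I − A)⁻¹ = adj(I−A) / det(I−A) ≈
  [   1.2584     0.1520     0.5068]
  [   0.5532     1.2078     0.6926]
  [   0.8615     0.5068     1.6892]
Δx = (I − A)⁻¹ Δd with Δd having -20 in the Paper component and 0 elsewhere.
So Δx_1 = L_11 · (-20), where L_11 = adj(I−A)_11 / det(I−A) = 0.7450 / 0.5920.
Δx_1 = 0.7450 × (-20) / 0.5920 = -14.90 / 0.5920 ≈ -25.17.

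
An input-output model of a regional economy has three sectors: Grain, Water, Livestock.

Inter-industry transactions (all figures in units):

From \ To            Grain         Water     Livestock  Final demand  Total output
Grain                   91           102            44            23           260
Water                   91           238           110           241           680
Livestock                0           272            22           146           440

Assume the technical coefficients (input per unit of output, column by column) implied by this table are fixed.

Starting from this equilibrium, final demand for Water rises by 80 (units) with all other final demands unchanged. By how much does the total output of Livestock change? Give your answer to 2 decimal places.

Technical coefficients a_ij = z_ij / X_j:
  a_11 = 91/260 = 0.35, a_21 = 91/260 = 0.35, a_31 = 0/260 = 0.00
  a_12 = 102/680 = 0.15, a_22 = 238/680 = 0.35, a_32 = 272/680 = 0.40
  a_13 = 44/440 = 0.10, a_23 = 110/440 = 0.25, a_33 = 22/440 = 0.05
I − A =
  [   0.65    -0.15    -0.10]
  [  -0.35     0.65    -0.25]
  [   0.00    -0.40     0.95]
Cofactors of I−A, C_ij = (−1)^(i+j)·(minor ij) (rows/columns in the sector order above):
  C_11 = (0.65)(0.95) − (-0.25)(-0.40) = 0.5175
  C_12 = −[(-0.35)(0.95) − (-0.25)(0.00)] = 0.3325
  C_13 = (-0.35)(-0.40) − (0.65)(0.00) = 0.1400
  C_21 = −[(-0.15)(0.95) − (-0.10)(-0.40)] = 0.1825
  C_22 = (0.65)(0.95) − (-0.10)(0.00) = 0.6175
  C_23 = −[(0.65)(-0.40) − (-0.15)(0.00)] = 0.2600
  C_31 = (-0.15)(-0.25) − (-0.10)(0.65) = 0.1025
  C_32 = −[(0.65)(-0.25) − (-0.10)(-0.35)] = 0.1975
  C_33 = (0.65)(0.65) − (-0.15)(-0.35) = 0.3700
det(I−A) = Σ_j (I−A)_1j·C_1j = (0.65)(0.5175) + (-0.15)(0.3325) + (-0.10)(0.1400) = 0.2725
adj(I−A) = Cᵀ =
  [ 0.5175   0.1825   0.1025]
  [ 0.3325   0.6175   0.1975]
  [ 0.1400   0.2600   0.3700]
(I − A)⁻¹ = adj(I−A) / det(I−A) ≈
  [   1.8991     0.6697     0.3761]
  [   1.2202     2.2661     0.7248]
  [   0.5138     0.9541     1.3578]
Δx = (I − A)⁻¹ Δd with Δd having +80 in the Water component and 0 elsewhere.
So Δx_3 = L_32 · (+80), where L_32 = adj(I−A)_32 / det(I−A) = 0.2600 / 0.2725.
Δx_3 = 0.2600 × (+80) / 0.2725 = 20.80 / 0.2725 ≈ 76.33.

Δx_3 = 76.33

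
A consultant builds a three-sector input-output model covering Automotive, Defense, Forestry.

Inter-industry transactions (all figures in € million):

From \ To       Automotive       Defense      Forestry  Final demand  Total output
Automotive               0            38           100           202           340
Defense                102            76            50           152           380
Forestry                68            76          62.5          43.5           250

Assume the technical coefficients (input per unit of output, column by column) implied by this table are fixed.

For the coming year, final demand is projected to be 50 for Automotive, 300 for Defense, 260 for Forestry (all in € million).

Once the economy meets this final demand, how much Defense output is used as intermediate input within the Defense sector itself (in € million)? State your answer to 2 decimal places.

Technical coefficients a_ij = z_ij / X_j:
  a_11 = 0/340 = 0.00, a_21 = 102/340 = 0.30, a_31 = 68/340 = 0.20
  a_12 = 38/380 = 0.10, a_22 = 76/380 = 0.20, a_32 = 76/380 = 0.20
  a_13 = 100/250 = 0.40, a_23 = 50/250 = 0.20, a_33 = 62.5/250 = 0.25
I − A =
  [   1.00    -0.10    -0.40]
  [  -0.30     0.80    -0.20]
  [  -0.20    -0.20     0.75]
Cofactors of I−A, C_ij = (−1)^(i+j)·(minor ij) (rows/columns in the sector order above):
  C_11 = (0.80)(0.75) − (-0.20)(-0.20) = 0.5600
  C_12 = −[(-0.30)(0.75) − (-0.20)(-0.20)] = 0.2650
  C_13 = (-0.30)(-0.20) − (0.80)(-0.20) = 0.2200
  C_21 = −[(-0.10)(0.75) − (-0.40)(-0.20)] = 0.1550
  C_22 = (1.00)(0.75) − (-0.40)(-0.20) = 0.6700
  C_23 = −[(1.00)(-0.20) − (-0.10)(-0.20)] = 0.2200
  C_31 = (-0.10)(-0.20) − (-0.40)(0.80) = 0.3400
  C_32 = −[(1.00)(-0.20) − (-0.40)(-0.30)] = 0.3200
  C_33 = (1.00)(0.80) − (-0.10)(-0.30) = 0.7700
det(I−A) = Σ_j (I−A)_1j·C_1j = (1.00)(0.5600) + (-0.10)(0.2650) + (-0.40)(0.2200) = 0.4455
adj(I−A) = Cᵀ =
  [ 0.5600   0.1550   0.3400]
  [ 0.2650   0.6700   0.3200]
  [ 0.2200   0.2200   0.7700]
(I − A)⁻¹ = adj(I−A) / det(I−A) ≈
  [   1.2570     0.3479     0.7632]
  [   0.5948     1.5039     0.7183]
  [   0.4938     0.4938     1.7284]
First solve x = (I − A)⁻¹ d = adj(I−A)·d / det(I−A); in particular x_2 = (0.2650·50 + 0.6700·300 + 0.3200·260) / 0.4455 = 297.45 / 0.4455 ≈ 667.6768.
Intermediate flow from 2 to 2: z_22 = a_22 · x_2 = 0.20 × 297.45 / 0.4455 = 59.49 / 0.4455 ≈ 133.54.

z_22 = 133.54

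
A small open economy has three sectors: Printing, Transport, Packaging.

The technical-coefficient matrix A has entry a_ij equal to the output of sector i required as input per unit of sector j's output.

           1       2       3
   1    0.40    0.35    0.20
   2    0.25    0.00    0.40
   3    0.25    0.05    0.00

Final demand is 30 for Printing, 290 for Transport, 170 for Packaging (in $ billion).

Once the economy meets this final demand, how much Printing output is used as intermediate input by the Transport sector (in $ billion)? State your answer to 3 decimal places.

I − A =
  [   0.60    -0.35    -0.20]
  [  -0.25     1.00    -0.40]
  [  -0.25    -0.05     1.00]
Cofactors of I−A, C_ij = (−1)^(i+j)·(minor ij) (rows/columns in the sector order above):
  C_11 = (1.00)(1.00) − (-0.40)(-0.05) = 0.9800
  C_12 = −[(-0.25)(1.00) − (-0.40)(-0.25)] = 0.3500
  C_13 = (-0.25)(-0.05) − (1.00)(-0.25) = 0.2625
  C_21 = −[(-0.35)(1.00) − (-0.20)(-0.05)] = 0.3600
  C_22 = (0.60)(1.00) − (-0.20)(-0.25) = 0.5500
  C_23 = −[(0.60)(-0.05) − (-0.35)(-0.25)] = 0.1175
  C_31 = (-0.35)(-0.40) − (-0.20)(1.00) = 0.3400
  C_32 = −[(0.60)(-0.40) − (-0.20)(-0.25)] = 0.2900
  C_33 = (0.60)(1.00) − (-0.35)(-0.25) = 0.5125
det(I−A) = Σ_j (I−A)_1j·C_1j = (0.60)(0.9800) + (-0.35)(0.3500) + (-0.20)(0.2625) = 0.4130
adj(I−A) = Cᵀ =
  [ 0.9800   0.3600   0.3400]
  [ 0.3500   0.5500   0.2900]
  [ 0.2625   0.1175   0.5125]
(I − A)⁻¹ = adj(I−A) / det(I−A) ≈
  [   2.3729     0.8717     0.8232]
  [   0.8475     1.3317     0.7022]
  [   0.6356     0.2845     1.2409]
First solve x = (I − A)⁻¹ d = adj(I−A)·d / det(I−A); in particular x_2 = (0.3500·30 + 0.5500·290 + 0.2900·170) / 0.4130 = 219.30 / 0.4130 ≈ 530.99274.
Intermediate flow from 1 to 2: z_12 = a_12 · x_2 = 0.35 × 219.30 / 0.4130 = 76.755 / 0.4130 ≈ 185.847.

z_12 = 185.847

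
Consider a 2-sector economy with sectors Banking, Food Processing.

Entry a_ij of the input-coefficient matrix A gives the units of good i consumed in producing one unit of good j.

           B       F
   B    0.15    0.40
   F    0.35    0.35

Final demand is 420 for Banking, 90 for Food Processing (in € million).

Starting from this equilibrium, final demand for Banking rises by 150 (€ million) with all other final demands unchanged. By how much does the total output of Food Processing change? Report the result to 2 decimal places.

Δx_F = 127.27

I − A =
  [   0.85    -0.40]
  [  -0.35     0.65]
det(I−A) = (0.85)(0.65) − (-0.40)(-0.35) = 0.4125
adj(I−A) = [[0.65, 0.40], [0.35, 0.85]]
(I − A)⁻¹ = adj(I−A) / det(I−A) ≈
  [   1.5758     0.9697]
  [   0.8485     2.0606]
Δx = (I − A)⁻¹ Δd with Δd having +150 in the Banking component and 0 elsewhere.
So Δx_F = L_FB · (+150), where L_FB = adj(I−A)_FB / det(I−A) = 0.35 / 0.4125.
Δx_F = 0.35 × (+150) / 0.4125 = 52.50 / 0.4125 ≈ 127.27.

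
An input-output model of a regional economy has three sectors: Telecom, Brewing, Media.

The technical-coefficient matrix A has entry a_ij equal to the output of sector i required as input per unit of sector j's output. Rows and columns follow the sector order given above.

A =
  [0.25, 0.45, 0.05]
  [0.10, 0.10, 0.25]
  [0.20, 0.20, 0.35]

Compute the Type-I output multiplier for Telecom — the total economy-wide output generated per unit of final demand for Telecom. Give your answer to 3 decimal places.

I − A =
  [   0.75    -0.45    -0.05]
  [  -0.10     0.90    -0.25]
  [  -0.20    -0.20     0.65]
Cofactors of I−A, C_ij = (−1)^(i+j)·(minor ij) (rows/columns in the sector order above):
  C_11 = (0.90)(0.65) − (-0.25)(-0.20) = 0.5350
  C_12 = −[(-0.10)(0.65) − (-0.25)(-0.20)] = 0.1150
  C_13 = (-0.10)(-0.20) − (0.90)(-0.20) = 0.2000
  C_21 = −[(-0.45)(0.65) − (-0.05)(-0.20)] = 0.3025
  C_22 = (0.75)(0.65) − (-0.05)(-0.20) = 0.4775
  C_23 = −[(0.75)(-0.20) − (-0.45)(-0.20)] = 0.2400
  C_31 = (-0.45)(-0.25) − (-0.05)(0.90) = 0.1575
  C_32 = −[(0.75)(-0.25) − (-0.05)(-0.10)] = 0.1925
  C_33 = (0.75)(0.90) − (-0.45)(-0.10) = 0.6300
det(I−A) = Σ_j (I−A)_1j·C_1j = (0.75)(0.5350) + (-0.45)(0.1150) + (-0.05)(0.2000) = 0.3395
adj(I−A) = Cᵀ =
  [ 0.5350   0.3025   0.1575]
  [ 0.1150   0.4775   0.1925]
  [ 0.2000   0.2400   0.6300]
(I − A)⁻¹ = adj(I−A) / det(I−A) ≈
  [   1.5758     0.8910     0.4639]
  [   0.3387     1.4065     0.5670]
  [   0.5891     0.7069     1.8557]
The output multiplier for sector j is the column-j sum of the Leontief inverse (I − A)⁻¹ = adj(I−A) / det(I−A).
Column T of adj(I−A): (0.5350, 0.1150, 0.2000); det(I−A) = 0.3395.
m_T = (0.5350 + 0.1150 + 0.2000) / 0.3395 = 0.85 / 0.3395 ≈ 2.504.

m_T = 2.504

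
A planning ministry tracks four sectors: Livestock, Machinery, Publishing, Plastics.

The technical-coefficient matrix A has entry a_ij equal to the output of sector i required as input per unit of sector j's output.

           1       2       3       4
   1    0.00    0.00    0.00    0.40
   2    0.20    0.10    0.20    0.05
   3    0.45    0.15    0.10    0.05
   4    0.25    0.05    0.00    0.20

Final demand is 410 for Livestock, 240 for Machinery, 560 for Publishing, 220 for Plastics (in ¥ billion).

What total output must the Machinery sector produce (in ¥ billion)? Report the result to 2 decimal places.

I − A =
  [   1.00     0.00     0.00    -0.40]
  [  -0.20     0.90    -0.20    -0.05]
  [  -0.45    -0.15     0.90    -0.05]
  [  -0.25    -0.05     0.00     0.80]
Compute the cofactors C_ij = (−1)^(i+j)·(3×3 minor ij) of I−A; the adjugate is their transpose:
adj(I−A) = Cᵀ =
  [ 0.62125   0.01800   0.00400   0.31200]
  [ 0.22975   0.63000   0.14000   0.16300]
  [ 0.36050   0.11650   0.62350   0.22650]
  [ 0.20850   0.04500   0.01000   0.78000]
det(I−A) = Σ_j (I−A)_1j·C_1j = (1.00)(0.62125) + (0.00)(0.22975) + (0.00)(0.36050) + (-0.40)(0.20850) = 0.53785
(I − A)⁻¹ = adj(I−A) / det(I−A) ≈
  [   1.1551     0.0335     0.0074     0.5801]
  [   0.4272     1.1713     0.2603     0.3031]
  [   0.6703     0.2166     1.1592     0.4211]
  [   0.3877     0.0837     0.0186     1.4502]
x = (I − A)⁻¹ d = adj(I−A)·d / det(I−A), with det(I−A) = 0.53785:
  x_1 = (0.62125·410 + 0.01800·240 + 0.00400·560 + 0.31200·220) / 0.53785 = 329.9125 / 0.53785 ≈ 613.39
  x_2 = (0.22975·410 + 0.63000·240 + 0.14000·560 + 0.16300·220) / 0.53785 = 359.6575 / 0.53785 ≈ 668.69
  x_3 = (0.36050·410 + 0.11650·240 + 0.62350·560 + 0.22650·220) / 0.53785 = 574.755 / 0.53785 ≈ 1068.62
  x_4 = (0.20850·410 + 0.04500·240 + 0.01000·560 + 0.78000·220) / 0.53785 = 273.485 / 0.53785 ≈ 508.48

x_2 = 668.69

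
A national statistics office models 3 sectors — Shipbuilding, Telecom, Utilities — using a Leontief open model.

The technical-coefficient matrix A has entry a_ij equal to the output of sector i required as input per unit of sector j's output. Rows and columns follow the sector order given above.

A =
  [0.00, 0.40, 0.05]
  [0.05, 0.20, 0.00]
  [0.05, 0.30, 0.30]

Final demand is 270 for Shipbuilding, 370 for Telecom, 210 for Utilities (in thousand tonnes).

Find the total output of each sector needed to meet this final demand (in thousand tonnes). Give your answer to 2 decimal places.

I − A =
  [   1.00    -0.40    -0.05]
  [  -0.05     0.80     0.00]
  [  -0.05    -0.30     0.70]
Cofactors of I−A, C_ij = (−1)^(i+j)·(minor ij) (rows/columns in the sector order above):
  C_11 = (0.80)(0.70) − (0.00)(-0.30) = 0.5600
  C_12 = −[(-0.05)(0.70) − (0.00)(-0.05)] = 0.0350
  C_13 = (-0.05)(-0.30) − (0.80)(-0.05) = 0.0550
  C_21 = −[(-0.40)(0.70) − (-0.05)(-0.30)] = 0.2950
  C_22 = (1.00)(0.70) − (-0.05)(-0.05) = 0.6975
  C_23 = −[(1.00)(-0.30) − (-0.40)(-0.05)] = 0.3200
  C_31 = (-0.40)(0.00) − (-0.05)(0.80) = 0.0400
  C_32 = −[(1.00)(0.00) − (-0.05)(-0.05)] = 0.0025
  C_33 = (1.00)(0.80) − (-0.40)(-0.05) = 0.7800
det(I−A) = Σ_j (I−A)_1j·C_1j = (1.00)(0.5600) + (-0.40)(0.0350) + (-0.05)(0.0550) = 0.54325
adj(I−A) = Cᵀ =
  [ 0.5600   0.2950   0.0400]
  [ 0.0350   0.6975   0.0025]
  [ 0.0550   0.3200   0.7800]
(I − A)⁻¹ = adj(I−A) / det(I−A) ≈
  [   1.0308     0.5430     0.0736]
  [   0.0644     1.2839     0.0046]
  [   0.1012     0.5890     1.4358]
x = (I − A)⁻¹ d = adj(I−A)·d / det(I−A), with det(I−A) = 0.54325:
  x_S = (0.5600·270 + 0.2950·370 + 0.0400·210) / 0.54325 = 268.75 / 0.54325 ≈ 494.71
  x_T = (0.0350·270 + 0.6975·370 + 0.0025·210) / 0.54325 = 268.05 / 0.54325 ≈ 493.42
  x_U = (0.0550·270 + 0.3200·370 + 0.7800·210) / 0.54325 = 297.05 / 0.54325 ≈ 546.80

x_S = 494.71, x_T = 493.42, x_U = 546.80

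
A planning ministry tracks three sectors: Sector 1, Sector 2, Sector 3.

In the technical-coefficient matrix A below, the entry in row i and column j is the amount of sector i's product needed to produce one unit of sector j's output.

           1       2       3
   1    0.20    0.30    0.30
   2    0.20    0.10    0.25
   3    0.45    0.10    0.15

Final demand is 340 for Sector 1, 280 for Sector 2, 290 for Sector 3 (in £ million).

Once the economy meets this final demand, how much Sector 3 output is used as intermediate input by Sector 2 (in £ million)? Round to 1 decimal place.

z_32 = 85.3

I − A =
  [   0.80    -0.30    -0.30]
  [  -0.20     0.90    -0.25]
  [  -0.45    -0.10     0.85]
Cofactors of I−A, C_ij = (−1)^(i+j)·(minor ij) (rows/columns in the sector order above):
  C_11 = (0.90)(0.85) − (-0.25)(-0.10) = 0.7400
  C_12 = −[(-0.20)(0.85) − (-0.25)(-0.45)] = 0.2825
  C_13 = (-0.20)(-0.10) − (0.90)(-0.45) = 0.4250
  C_21 = −[(-0.30)(0.85) − (-0.30)(-0.10)] = 0.2850
  C_22 = (0.80)(0.85) − (-0.30)(-0.45) = 0.5450
  C_23 = −[(0.80)(-0.10) − (-0.30)(-0.45)] = 0.2150
  C_31 = (-0.30)(-0.25) − (-0.30)(0.90) = 0.3450
  C_32 = −[(0.80)(-0.25) − (-0.30)(-0.20)] = 0.2600
  C_33 = (0.80)(0.90) − (-0.30)(-0.20) = 0.6600
det(I−A) = Σ_j (I−A)_1j·C_1j = (0.80)(0.7400) + (-0.30)(0.2825) + (-0.30)(0.4250) = 0.37975
adj(I−A) = Cᵀ =
  [ 0.7400   0.2850   0.3450]
  [ 0.2825   0.5450   0.2600]
  [ 0.4250   0.2150   0.6600]
(I − A)⁻¹ = adj(I−A) / det(I−A) ≈
  [   1.9487     0.7505     0.9085]
  [   0.7439     1.4352     0.6847]
  [   1.1192     0.5662     1.7380]
First solve x = (I − A)⁻¹ d = adj(I−A)·d / det(I−A); in particular x_2 = (0.2825·340 + 0.5450·280 + 0.2600·290) / 0.37975 = 324.05 / 0.37975 ≈ 853.325.
Intermediate flow from 3 to 2: z_32 = a_32 · x_2 = 0.10 × 324.05 / 0.37975 = 32.405 / 0.37975 ≈ 85.3.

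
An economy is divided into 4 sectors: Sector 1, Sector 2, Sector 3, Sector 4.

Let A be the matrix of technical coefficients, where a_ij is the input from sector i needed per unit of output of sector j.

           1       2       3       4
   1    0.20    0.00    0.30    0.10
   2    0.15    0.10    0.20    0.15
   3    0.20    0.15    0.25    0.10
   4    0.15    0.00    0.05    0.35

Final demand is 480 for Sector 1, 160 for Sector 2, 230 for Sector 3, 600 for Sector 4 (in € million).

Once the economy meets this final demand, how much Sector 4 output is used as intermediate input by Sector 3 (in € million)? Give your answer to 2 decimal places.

I − A =
  [   0.80     0.00    -0.30    -0.10]
  [  -0.15     0.90    -0.20    -0.15]
  [  -0.20    -0.15     0.75    -0.10]
  [  -0.15     0.00    -0.05     0.65]
Compute the cofactors C_ij = (−1)^(i+j)·(3×3 minor ij) of I−A; the adjugate is their transpose:
adj(I−A) = Cᵀ =
  [ 0.413625   0.030000   0.180000   0.098250]
  [ 0.119750   0.330250   0.143750   0.116750]
  [ 0.148500   0.075750   0.454500   0.110250]
  [ 0.106875   0.012750   0.076500   0.455250]
det(I−A) = Σ_j (I−A)_1j·C_1j = (0.80)(0.413625) + (0.00)(0.119750) + (-0.30)(0.148500) + (-0.10)(0.106875) = 0.2756625
(I − A)⁻¹ = adj(I−A) / det(I−A) ≈
  [   1.5005     0.1088     0.6530     0.3564]
  [   0.4344     1.1980     0.5215     0.4235]
  [   0.5387     0.2748     1.6488     0.3999]
  [   0.3877     0.0463     0.2775     1.6515]
First solve x = (I − A)⁻¹ d = adj(I−A)·d / det(I−A); in particular x_3 = (0.148500·480 + 0.075750·160 + 0.454500·230 + 0.110250·600) / 0.2756625 = 254.085 / 0.2756625 ≈ 921.7249.
Intermediate flow from 4 to 3: z_43 = a_43 · x_3 = 0.05 × 254.085 / 0.2756625 = 12.70425 / 0.2756625 ≈ 46.09.

z_43 = 46.09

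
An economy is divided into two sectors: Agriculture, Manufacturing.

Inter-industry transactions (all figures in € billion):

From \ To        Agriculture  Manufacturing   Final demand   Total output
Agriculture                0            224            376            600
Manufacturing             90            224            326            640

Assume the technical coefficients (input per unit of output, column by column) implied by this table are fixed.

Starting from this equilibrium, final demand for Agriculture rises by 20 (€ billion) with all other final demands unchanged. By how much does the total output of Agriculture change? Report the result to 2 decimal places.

Δx_1 = 21.76

Technical coefficients a_ij = z_ij / X_j:
  a_11 = 0/600 = 0.00, a_21 = 90/600 = 0.15
  a_12 = 224/640 = 0.35, a_22 = 224/640 = 0.35
I − A =
  [   1.00    -0.35]
  [  -0.15     0.65]
det(I−A) = (1.00)(0.65) − (-0.35)(-0.15) = 0.5975
adj(I−A) = [[0.65, 0.35], [0.15, 1.00]]
(I − A)⁻¹ = adj(I−A) / det(I−A) ≈
  [   1.0879     0.5858]
  [   0.2510     1.6736]
Δx = (I − A)⁻¹ Δd with Δd having +20 in the Agriculture component and 0 elsewhere.
So Δx_1 = L_11 · (+20), where L_11 = adj(I−A)_11 / det(I−A) = 0.65 / 0.5975.
Δx_1 = 0.65 × (+20) / 0.5975 = 13.00 / 0.5975 ≈ 21.76.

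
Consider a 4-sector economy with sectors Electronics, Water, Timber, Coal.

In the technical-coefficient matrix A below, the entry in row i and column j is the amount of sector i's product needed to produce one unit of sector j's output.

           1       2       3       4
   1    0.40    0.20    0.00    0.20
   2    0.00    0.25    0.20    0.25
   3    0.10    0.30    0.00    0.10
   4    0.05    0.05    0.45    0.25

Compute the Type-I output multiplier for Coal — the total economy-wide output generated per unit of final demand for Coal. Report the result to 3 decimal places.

m_4 = 3.657

I − A =
  [   0.60    -0.20     0.00    -0.20]
  [   0.00     0.75    -0.20    -0.25]
  [  -0.10    -0.30     1.00    -0.10]
  [  -0.05    -0.05    -0.45     0.75]
Compute the cofactors C_ij = (−1)^(i+j)·(3×3 minor ij) of I−A; the adjugate is their transpose:
adj(I−A) = Cᵀ =
  [ 0.43650   0.17800   0.12200   0.19200]
  [ 0.03975   0.40400   0.15550   0.16600]
  [ 0.06250   0.15200   0.32000   0.11000]
  [ 0.06925   0.13000   0.21050   0.41000]
det(I−A) = Σ_j (I−A)_1j·C_1j = (0.60)(0.43650) + (-0.20)(0.03975) + (0.00)(0.06250) + (-0.20)(0.06925) = 0.2401
(I − A)⁻¹ = adj(I−A) / det(I−A) ≈
  [   1.8180     0.7414     0.5081     0.7997]
  [   0.1656     1.6826     0.6476     0.6914]
  [   0.2603     0.6331     1.3328     0.4581]
  [   0.2884     0.5414     0.8767     1.7076]
The output multiplier for sector j is the column-j sum of the Leontief inverse (I − A)⁻¹ = adj(I−A) / det(I−A).
Column 4 of adj(I−A): (0.19200, 0.16600, 0.11000, 0.41000); det(I−A) = 0.2401.
m_4 = (0.19200 + 0.16600 + 0.11000 + 0.41000) / 0.2401 = 0.878 / 0.2401 ≈ 3.657.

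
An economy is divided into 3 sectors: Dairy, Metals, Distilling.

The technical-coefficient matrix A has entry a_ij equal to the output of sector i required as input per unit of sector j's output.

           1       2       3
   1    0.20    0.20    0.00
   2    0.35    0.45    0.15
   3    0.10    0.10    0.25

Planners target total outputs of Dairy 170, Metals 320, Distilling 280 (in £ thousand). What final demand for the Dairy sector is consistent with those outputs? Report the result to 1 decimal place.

I − A =
  [   0.80    -0.20     0.00]
  [  -0.35     0.55    -0.15]
  [  -0.10    -0.10     0.75]
d = (I − A) x:
  d_1 = (+0.80)·170 + (-0.20)·320 + (+0.00)·280 = 72.0
  d_2 = (-0.35)·170 + (+0.55)·320 + (-0.15)·280 = 74.5
  d_3 = (-0.10)·170 + (-0.10)·320 + (+0.75)·280 = 161.0

d_1 = 72.0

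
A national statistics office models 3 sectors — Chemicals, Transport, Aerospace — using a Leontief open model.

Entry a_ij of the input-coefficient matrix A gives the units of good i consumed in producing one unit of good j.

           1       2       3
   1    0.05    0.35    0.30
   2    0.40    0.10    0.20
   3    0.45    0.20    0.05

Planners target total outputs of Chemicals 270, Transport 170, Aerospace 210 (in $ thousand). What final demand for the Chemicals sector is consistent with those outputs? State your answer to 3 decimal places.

d_1 = 134.000

I − A =
  [   0.95    -0.35    -0.30]
  [  -0.40     0.90    -0.20]
  [  -0.45    -0.20     0.95]
d = (I − A) x:
  d_1 = (+0.95)·270 + (-0.35)·170 + (-0.30)·210 = 134.000
  d_2 = (-0.40)·270 + (+0.90)·170 + (-0.20)·210 = 3.000
  d_3 = (-0.45)·270 + (-0.20)·170 + (+0.95)·210 = 44.000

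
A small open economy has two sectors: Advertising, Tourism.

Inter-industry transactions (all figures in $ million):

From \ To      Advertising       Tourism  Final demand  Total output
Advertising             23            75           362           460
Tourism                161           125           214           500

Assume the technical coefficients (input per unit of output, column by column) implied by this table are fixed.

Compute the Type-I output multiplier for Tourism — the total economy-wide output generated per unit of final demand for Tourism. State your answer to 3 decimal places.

Technical coefficients a_ij = z_ij / X_j:
  a_11 = 23/460 = 0.05, a_21 = 161/460 = 0.35
  a_12 = 75/500 = 0.15, a_22 = 125/500 = 0.25
I − A =
  [   0.95    -0.15]
  [  -0.35     0.75]
det(I−A) = (0.95)(0.75) − (-0.15)(-0.35) = 0.6600
adj(I−A) = [[0.75, 0.15], [0.35, 0.95]]
(I − A)⁻¹ = adj(I−A) / det(I−A) ≈
  [   1.1364     0.2273]
  [   0.5303     1.4394]
The output multiplier for sector j is the column-j sum of the Leontief inverse (I − A)⁻¹ = adj(I−A) / det(I−A).
Column 2 of adj(I−A): (0.15, 0.95); det(I−A) = 0.6600.
m_2 = (0.15 + 0.95) / 0.6600 = 1.10 / 0.6600 ≈ 1.667.

m_2 = 1.667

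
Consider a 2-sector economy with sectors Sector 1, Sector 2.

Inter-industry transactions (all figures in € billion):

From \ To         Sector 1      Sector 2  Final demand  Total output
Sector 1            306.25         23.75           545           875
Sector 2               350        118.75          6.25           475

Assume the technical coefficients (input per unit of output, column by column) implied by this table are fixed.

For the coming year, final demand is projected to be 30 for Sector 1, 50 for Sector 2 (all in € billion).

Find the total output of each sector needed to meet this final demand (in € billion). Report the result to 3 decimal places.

x_1 = 53.476, x_2 = 95.187

Technical coefficients a_ij = z_ij / X_j:
  a_11 = 306.25/875 = 0.35, a_21 = 350/875 = 0.40
  a_12 = 23.75/475 = 0.05, a_22 = 118.75/475 = 0.25
I − A =
  [   0.65    -0.05]
  [  -0.40     0.75]
det(I−A) = (0.65)(0.75) − (-0.05)(-0.40) = 0.4675
adj(I−A) = [[0.75, 0.05], [0.40, 0.65]]
(I − A)⁻¹ = adj(I−A) / det(I−A) ≈
  [   1.6043     0.1070]
  [   0.8556     1.3904]
x = (I − A)⁻¹ d = adj(I−A)·d / det(I−A), with det(I−A) = 0.4675:
  x_1 = (0.75·30 + 0.05·50) / 0.4675 = 25.00 / 0.4675 ≈ 53.476
  x_2 = (0.40·30 + 0.65·50) / 0.4675 = 44.50 / 0.4675 ≈ 95.187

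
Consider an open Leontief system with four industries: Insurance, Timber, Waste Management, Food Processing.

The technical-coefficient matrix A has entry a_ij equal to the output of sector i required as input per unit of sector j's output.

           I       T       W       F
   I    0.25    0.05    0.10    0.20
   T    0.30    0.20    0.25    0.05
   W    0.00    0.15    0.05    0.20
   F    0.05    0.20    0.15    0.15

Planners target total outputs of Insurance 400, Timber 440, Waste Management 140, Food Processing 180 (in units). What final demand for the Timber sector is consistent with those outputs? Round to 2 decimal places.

I − A =
  [   0.75    -0.05    -0.10    -0.20]
  [  -0.30     0.80    -0.25    -0.05]
  [   0.00    -0.15     0.95    -0.20]
  [  -0.05    -0.20    -0.15     0.85]
d = (I − A) x:
  d_I = (+0.75)·400 + (-0.05)·440 + (-0.10)·140 + (-0.20)·180 = 228.00
  d_T = (-0.30)·400 + (+0.80)·440 + (-0.25)·140 + (-0.05)·180 = 188.00
  d_W = (+0.00)·400 + (-0.15)·440 + (+0.95)·140 + (-0.20)·180 = 31.00
  d_F = (-0.05)·400 + (-0.20)·440 + (-0.15)·140 + (+0.85)·180 = 24.00

d_T = 188.00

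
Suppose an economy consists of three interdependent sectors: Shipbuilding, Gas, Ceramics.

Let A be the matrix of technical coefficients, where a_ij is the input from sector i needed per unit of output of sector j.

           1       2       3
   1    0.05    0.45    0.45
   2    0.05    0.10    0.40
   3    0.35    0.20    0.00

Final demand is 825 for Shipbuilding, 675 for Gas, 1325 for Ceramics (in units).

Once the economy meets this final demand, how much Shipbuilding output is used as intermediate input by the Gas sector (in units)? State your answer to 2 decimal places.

z_12 = 1007.31

I − A =
  [   0.95    -0.45    -0.45]
  [  -0.05     0.90    -0.40]
  [  -0.35    -0.20     1.00]
Cofactors of I−A, C_ij = (−1)^(i+j)·(minor ij) (rows/columns in the sector order above):
  C_11 = (0.90)(1.00) − (-0.40)(-0.20) = 0.8200
  C_12 = −[(-0.05)(1.00) − (-0.40)(-0.35)] = 0.1900
  C_13 = (-0.05)(-0.20) − (0.90)(-0.35) = 0.3250
  C_21 = −[(-0.45)(1.00) − (-0.45)(-0.20)] = 0.5400
  C_22 = (0.95)(1.00) − (-0.45)(-0.35) = 0.7925
  C_23 = −[(0.95)(-0.20) − (-0.45)(-0.35)] = 0.3475
  C_31 = (-0.45)(-0.40) − (-0.45)(0.90) = 0.5850
  C_32 = −[(0.95)(-0.40) − (-0.45)(-0.05)] = 0.4025
  C_33 = (0.95)(0.90) − (-0.45)(-0.05) = 0.8325
det(I−A) = Σ_j (I−A)_1j·C_1j = (0.95)(0.8200) + (-0.45)(0.1900) + (-0.45)(0.3250) = 0.54725
adj(I−A) = Cᵀ =
  [ 0.8200   0.5400   0.5850]
  [ 0.1900   0.7925   0.4025]
  [ 0.3250   0.3475   0.8325]
(I − A)⁻¹ = adj(I−A) / det(I−A) ≈
  [   1.4984     0.9868     1.0690]
  [   0.3472     1.4481     0.7355]
  [   0.5939     0.6350     1.5212]
First solve x = (I − A)⁻¹ d = adj(I−A)·d / det(I−A); in particular x_2 = (0.1900·825 + 0.7925·675 + 0.4025·1325) / 0.54725 = 1225.00 / 0.54725 ≈ 2238.4651.
Intermediate flow from 1 to 2: z_12 = a_12 · x_2 = 0.45 × 1225.00 / 0.54725 = 551.25 / 0.54725 ≈ 1007.31.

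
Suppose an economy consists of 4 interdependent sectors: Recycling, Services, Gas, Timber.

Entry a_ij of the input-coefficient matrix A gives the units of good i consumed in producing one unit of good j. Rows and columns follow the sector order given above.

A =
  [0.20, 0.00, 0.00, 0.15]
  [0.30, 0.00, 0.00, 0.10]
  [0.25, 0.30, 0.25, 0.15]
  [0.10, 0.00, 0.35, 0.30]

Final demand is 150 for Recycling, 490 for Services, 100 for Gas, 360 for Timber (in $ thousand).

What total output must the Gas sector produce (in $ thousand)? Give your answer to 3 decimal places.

I − A =
  [   0.80     0.00     0.00    -0.15]
  [  -0.30     1.00     0.00    -0.10]
  [  -0.25    -0.30     0.75    -0.15]
  [  -0.10     0.00    -0.35     0.70]
Compute the cofactors C_ij = (−1)^(i+j)·(3×3 minor ij) of I−A; the adjugate is their transpose:
adj(I−A) = Cᵀ =
  [ 0.462000   0.015750   0.052500   0.112500]
  [ 0.158000   0.353625   0.043750   0.093750]
  [ 0.256000   0.163500   0.545000   0.195000]
  [ 0.194000   0.084000   0.280000   0.600000]
det(I−A) = Σ_j (I−A)_1j·C_1j = (0.80)(0.462000) + (0.00)(0.158000) + (0.00)(0.256000) + (-0.15)(0.194000) = 0.3405
(I − A)⁻¹ = adj(I−A) / det(I−A) ≈
  [   1.3568     0.0463     0.1542     0.3304]
  [   0.4640     1.0385     0.1285     0.2753]
  [   0.7518     0.4802     1.6006     0.5727]
  [   0.5698     0.2467     0.8223     1.7621]
x = (I − A)⁻¹ d = adj(I−A)·d / det(I−A), with det(I−A) = 0.3405:
  x_R = (0.462000·150 + 0.015750·490 + 0.052500·100 + 0.112500·360) / 0.3405 = 122.7675 / 0.3405 ≈ 360.551
  x_S = (0.158000·150 + 0.353625·490 + 0.043750·100 + 0.093750·360) / 0.3405 = 235.10125 / 0.3405 ≈ 690.459
  x_G = (0.256000·150 + 0.163500·490 + 0.545000·100 + 0.195000·360) / 0.3405 = 243.215 / 0.3405 ≈ 714.288
  x_T = (0.194000·150 + 0.084000·490 + 0.280000·100 + 0.600000·360) / 0.3405 = 314.26 / 0.3405 ≈ 922.937

x_G = 714.288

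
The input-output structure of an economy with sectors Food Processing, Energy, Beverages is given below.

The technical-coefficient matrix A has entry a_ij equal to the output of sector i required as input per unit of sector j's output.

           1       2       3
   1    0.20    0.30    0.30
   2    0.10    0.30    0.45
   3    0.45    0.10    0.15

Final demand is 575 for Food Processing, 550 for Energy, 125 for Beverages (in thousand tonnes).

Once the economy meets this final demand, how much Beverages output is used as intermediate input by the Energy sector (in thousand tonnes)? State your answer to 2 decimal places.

I − A =
  [   0.80    -0.30    -0.30]
  [  -0.10     0.70    -0.45]
  [  -0.45    -0.10     0.85]
Cofactors of I−A, C_ij = (−1)^(i+j)·(minor ij) (rows/columns in the sector order above):
  C_11 = (0.70)(0.85) − (-0.45)(-0.10) = 0.5500
  C_12 = −[(-0.10)(0.85) − (-0.45)(-0.45)] = 0.2875
  C_13 = (-0.10)(-0.10) − (0.70)(-0.45) = 0.3250
  C_21 = −[(-0.30)(0.85) − (-0.30)(-0.10)] = 0.2850
  C_22 = (0.80)(0.85) − (-0.30)(-0.45) = 0.5450
  C_23 = −[(0.80)(-0.10) − (-0.30)(-0.45)] = 0.2150
  C_31 = (-0.30)(-0.45) − (-0.30)(0.70) = 0.3450
  C_32 = −[(0.80)(-0.45) − (-0.30)(-0.10)] = 0.3900
  C_33 = (0.80)(0.70) − (-0.30)(-0.10) = 0.5300
det(I−A) = Σ_j (I−A)_1j·C_1j = (0.80)(0.5500) + (-0.30)(0.2875) + (-0.30)(0.3250) = 0.25625
adj(I−A) = Cᵀ =
  [ 0.5500   0.2850   0.3450]
  [ 0.2875   0.5450   0.3900]
  [ 0.3250   0.2150   0.5300]
(I − A)⁻¹ = adj(I−A) / det(I−A) ≈
  [   2.1463     1.1122     1.3463]
  [   1.1220     2.1268     1.5220]
  [   1.2683     0.8390     2.0683]
First solve x = (I − A)⁻¹ d = adj(I−A)·d / det(I−A); in particular x_2 = (0.2875·575 + 0.5450·550 + 0.3900·125) / 0.25625 = 513.8125 / 0.25625 ≈ 2005.1220.
Intermediate flow from 3 to 2: z_32 = a_32 · x_2 = 0.10 × 513.8125 / 0.25625 = 51.38125 / 0.25625 ≈ 200.51.

z_32 = 200.51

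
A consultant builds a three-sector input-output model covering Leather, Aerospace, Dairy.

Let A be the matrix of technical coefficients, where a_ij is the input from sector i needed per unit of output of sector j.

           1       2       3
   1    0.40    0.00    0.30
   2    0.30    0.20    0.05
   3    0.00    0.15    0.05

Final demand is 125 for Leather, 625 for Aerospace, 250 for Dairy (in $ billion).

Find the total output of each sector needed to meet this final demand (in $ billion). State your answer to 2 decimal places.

I − A =
  [   0.60     0.00    -0.30]
  [  -0.30     0.80    -0.05]
  [   0.00    -0.15     0.95]
Cofactors of I−A, C_ij = (−1)^(i+j)·(minor ij) (rows/columns in the sector order above):
  C_11 = (0.80)(0.95) − (-0.05)(-0.15) = 0.7525
  C_12 = −[(-0.30)(0.95) − (-0.05)(0.00)] = 0.2850
  C_13 = (-0.30)(-0.15) − (0.80)(0.00) = 0.0450
  C_21 = −[(0.00)(0.95) − (-0.30)(-0.15)] = 0.0450
  C_22 = (0.60)(0.95) − (-0.30)(0.00) = 0.5700
  C_23 = −[(0.60)(-0.15) − (0.00)(0.00)] = 0.0900
  C_31 = (0.00)(-0.05) − (-0.30)(0.80) = 0.2400
  C_32 = −[(0.60)(-0.05) − (-0.30)(-0.30)] = 0.1200
  C_33 = (0.60)(0.80) − (0.00)(-0.30) = 0.4800
det(I−A) = Σ_j (I−A)_1j·C_1j = (0.60)(0.7525) + (0.00)(0.2850) + (-0.30)(0.0450) = 0.4380
adj(I−A) = Cᵀ =
  [ 0.7525   0.0450   0.2400]
  [ 0.2850   0.5700   0.1200]
  [ 0.0450   0.0900   0.4800]
(I − A)⁻¹ = adj(I−A) / det(I−A) ≈
  [   1.7180     0.1027     0.5479]
  [   0.6507     1.3014     0.2740]
  [   0.1027     0.2055     1.0959]
x = (I − A)⁻¹ d = adj(I−A)·d / det(I−A), with det(I−A) = 0.4380:
  x_1 = (0.7525·125 + 0.0450·625 + 0.2400·250) / 0.4380 = 182.1875 / 0.4380 ≈ 415.95
  x_2 = (0.2850·125 + 0.5700·625 + 0.1200·250) / 0.4380 = 421.875 / 0.4380 ≈ 963.18
  x_3 = (0.0450·125 + 0.0900·625 + 0.4800·250) / 0.4380 = 181.875 / 0.4380 ≈ 415.24

x_1 = 415.95, x_2 = 963.18, x_3 = 415.24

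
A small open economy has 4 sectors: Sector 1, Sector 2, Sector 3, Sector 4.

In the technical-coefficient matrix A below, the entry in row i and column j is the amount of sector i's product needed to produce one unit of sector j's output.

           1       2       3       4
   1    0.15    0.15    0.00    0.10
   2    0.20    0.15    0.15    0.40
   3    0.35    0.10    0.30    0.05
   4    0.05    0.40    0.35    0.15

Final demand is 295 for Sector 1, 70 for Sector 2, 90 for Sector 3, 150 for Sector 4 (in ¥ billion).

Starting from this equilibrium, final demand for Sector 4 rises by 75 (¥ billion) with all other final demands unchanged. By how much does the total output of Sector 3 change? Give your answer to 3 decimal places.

I − A =
  [   0.85    -0.15     0.00    -0.10]
  [  -0.20     0.85    -0.15    -0.40]
  [  -0.35    -0.10     0.70    -0.05]
  [  -0.05    -0.40    -0.35     0.85]
Compute the cofactors C_ij = (−1)^(i+j)·(3×3 minor ij) of I−A; the adjugate is their transpose:
adj(I−A) = Cᵀ =
  [ 0.349125   0.118125   0.075875   0.101125]
  [ 0.223500   0.475125   0.233625   0.263625]
  [ 0.222000   0.147750   0.437375   0.121375]
  [ 0.217125   0.291375   0.294500   0.464125]
det(I−A) = Σ_j (I−A)_1j·C_1j = (0.85)(0.349125) + (-0.15)(0.223500) + (0.00)(0.222000) + (-0.10)(0.217125) = 0.24151875
(I − A)⁻¹ = adj(I−A) / det(I−A) ≈
  [   1.4455     0.4891     0.3142     0.4187]
  [   0.9254     1.9672     0.9673     1.0915]
  [   0.9192     0.6118     1.8109     0.5025]
  [   0.8990     1.2064     1.2194     1.9217]
Δx = (I − A)⁻¹ Δd with Δd having +75 in the Sector 4 component and 0 elsewhere.
So Δx_3 = L_34 · (+75), where L_34 = adj(I−A)_34 / det(I−A) = 0.121375 / 0.24151875.
Δx_3 = 0.121375 × (+75) / 0.24151875 = 9.103125 / 0.24151875 ≈ 37.691.

Δx_3 = 37.691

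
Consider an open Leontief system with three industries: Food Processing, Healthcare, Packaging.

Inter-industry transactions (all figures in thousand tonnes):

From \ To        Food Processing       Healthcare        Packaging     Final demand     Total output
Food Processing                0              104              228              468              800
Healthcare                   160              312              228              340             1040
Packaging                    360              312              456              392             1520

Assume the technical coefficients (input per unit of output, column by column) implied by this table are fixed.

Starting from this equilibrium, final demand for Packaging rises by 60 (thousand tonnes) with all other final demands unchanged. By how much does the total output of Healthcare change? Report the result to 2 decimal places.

Technical coefficients a_ij = z_ij / X_j:
  a_11 = 0/800 = 0.00, a_21 = 160/800 = 0.20, a_31 = 360/800 = 0.45
  a_12 = 104/1040 = 0.10, a_22 = 312/1040 = 0.30, a_32 = 312/1040 = 0.30
  a_13 = 228/1520 = 0.15, a_23 = 228/1520 = 0.15, a_33 = 456/1520 = 0.30
I − A =
  [   1.00    -0.10    -0.15]
  [  -0.20     0.70    -0.15]
  [  -0.45    -0.30     0.70]
Cofactors of I−A, C_ij = (−1)^(i+j)·(minor ij) (rows/columns in the sector order above):
  C_11 = (0.70)(0.70) − (-0.15)(-0.30) = 0.4450
  C_12 = −[(-0.20)(0.70) − (-0.15)(-0.45)] = 0.2075
  C_13 = (-0.20)(-0.30) − (0.70)(-0.45) = 0.3750
  C_21 = −[(-0.10)(0.70) − (-0.15)(-0.30)] = 0.1150
  C_22 = (1.00)(0.70) − (-0.15)(-0.45) = 0.6325
  C_23 = −[(1.00)(-0.30) − (-0.10)(-0.45)] = 0.3450
  C_31 = (-0.10)(-0.15) − (-0.15)(0.70) = 0.1200
  C_32 = −[(1.00)(-0.15) − (-0.15)(-0.20)] = 0.1800
  C_33 = (1.00)(0.70) − (-0.10)(-0.20) = 0.6800
det(I−A) = Σ_j (I−A)_1j·C_1j = (1.00)(0.4450) + (-0.10)(0.2075) + (-0.15)(0.3750) = 0.3680
adj(I−A) = Cᵀ =
  [ 0.4450   0.1150   0.1200]
  [ 0.2075   0.6325   0.1800]
  [ 0.3750   0.3450   0.6800]
(I − A)⁻¹ = adj(I−A) / det(I−A) ≈
  [   1.2092     0.3125     0.3261]
  [   0.5639     1.7188     0.4891]
  [   1.0190     0.9375     1.8478]
Δx = (I − A)⁻¹ Δd with Δd having +60 in the Packaging component and 0 elsewhere.
So Δx_2 = L_23 · (+60), where L_23 = adj(I−A)_23 / det(I−A) = 0.1800 / 0.3680.
Δx_2 = 0.1800 × (+60) / 0.3680 = 10.80 / 0.3680 ≈ 29.35.

Δx_2 = 29.35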